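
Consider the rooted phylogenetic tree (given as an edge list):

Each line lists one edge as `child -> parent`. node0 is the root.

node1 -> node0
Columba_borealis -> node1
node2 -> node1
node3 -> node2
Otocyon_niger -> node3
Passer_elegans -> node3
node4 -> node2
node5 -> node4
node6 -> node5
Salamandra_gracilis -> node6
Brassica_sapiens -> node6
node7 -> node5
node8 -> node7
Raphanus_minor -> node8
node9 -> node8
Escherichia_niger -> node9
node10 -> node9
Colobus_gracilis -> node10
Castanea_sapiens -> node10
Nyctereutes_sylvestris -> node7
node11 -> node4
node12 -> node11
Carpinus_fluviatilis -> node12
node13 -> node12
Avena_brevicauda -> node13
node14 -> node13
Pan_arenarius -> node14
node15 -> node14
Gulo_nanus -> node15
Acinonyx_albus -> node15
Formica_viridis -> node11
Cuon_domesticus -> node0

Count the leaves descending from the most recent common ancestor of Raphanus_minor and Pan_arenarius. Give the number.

13

The MRCA of Raphanus_minor and Pan_arenarius is the node subtending (((Salamandra_gracilis,Brassica_sapiens),((Raphanus_minor,(Escherichia_niger,(Colobus_gracilis,Castanea_sapiens))),Nyctereutes_sylvestris)),((Carpinus_fluviatilis,(Avena_brevicauda,(Pan_arenarius,(Gulo_nanus,Acinonyx_albus)))),Formica_viridis)).
That clade contains 13 terminal taxa: Acinonyx_albus, Avena_brevicauda, Brassica_sapiens, Carpinus_fluviatilis, Castanea_sapiens, Colobus_gracilis, Escherichia_niger, Formica_viridis, Gulo_nanus, Nyctereutes_sylvestris, Pan_arenarius, Raphanus_minor, Salamandra_gracilis.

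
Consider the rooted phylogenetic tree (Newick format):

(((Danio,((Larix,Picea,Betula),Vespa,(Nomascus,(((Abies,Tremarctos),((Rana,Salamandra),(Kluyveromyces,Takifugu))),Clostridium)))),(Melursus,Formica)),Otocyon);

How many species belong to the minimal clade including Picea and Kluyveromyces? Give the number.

The MRCA of Picea and Kluyveromyces is the node subtending ((Larix,Picea,Betula),Vespa,(Nomascus,(((Abies,Tremarctos),((Rana,Salamandra),(Kluyveromyces,Takifugu))),Clostridium))).
That clade contains 12 terminal taxa: Abies, Betula, Clostridium, Kluyveromyces, Larix, Nomascus, Picea, Rana, Salamandra, Takifugu, Tremarctos, Vespa.

12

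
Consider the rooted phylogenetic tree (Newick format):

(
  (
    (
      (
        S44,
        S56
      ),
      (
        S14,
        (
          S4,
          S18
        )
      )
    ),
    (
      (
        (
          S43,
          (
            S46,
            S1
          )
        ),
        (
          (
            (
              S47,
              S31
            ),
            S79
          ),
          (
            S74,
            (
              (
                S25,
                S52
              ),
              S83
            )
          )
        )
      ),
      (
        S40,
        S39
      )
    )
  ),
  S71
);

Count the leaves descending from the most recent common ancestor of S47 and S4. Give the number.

17

The MRCA of S47 and S4 is the node subtending (((S44,S56),(S14,(S4,S18))),(((S43,(S46,S1)),(((S47,S31),S79),(S74,((S25,S52),S83)))),(S40,S39))).
That clade contains 17 terminal taxa: S1, S14, S18, S25, S31, S39, S4, S40, S43, S44, S46, S47, S52, S56, S74, S79, S83.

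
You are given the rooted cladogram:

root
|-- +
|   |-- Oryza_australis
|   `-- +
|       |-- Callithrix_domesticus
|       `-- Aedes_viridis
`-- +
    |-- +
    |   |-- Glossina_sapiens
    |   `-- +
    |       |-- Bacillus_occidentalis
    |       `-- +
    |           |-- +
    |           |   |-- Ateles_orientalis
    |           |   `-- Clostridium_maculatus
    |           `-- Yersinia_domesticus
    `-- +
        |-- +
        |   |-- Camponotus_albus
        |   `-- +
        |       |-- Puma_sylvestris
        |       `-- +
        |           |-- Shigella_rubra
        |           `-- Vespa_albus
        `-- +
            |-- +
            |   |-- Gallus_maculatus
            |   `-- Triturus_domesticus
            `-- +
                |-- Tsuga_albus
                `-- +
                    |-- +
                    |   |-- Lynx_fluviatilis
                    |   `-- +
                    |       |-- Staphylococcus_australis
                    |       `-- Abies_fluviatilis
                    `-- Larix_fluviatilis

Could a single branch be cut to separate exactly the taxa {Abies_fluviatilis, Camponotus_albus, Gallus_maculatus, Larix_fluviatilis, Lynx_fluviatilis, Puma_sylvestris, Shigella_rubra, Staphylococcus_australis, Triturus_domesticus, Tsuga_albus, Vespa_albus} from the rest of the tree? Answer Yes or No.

Yes

The most recent common ancestor of these taxa subtends ((Camponotus_albus,(Puma_sylvestris,(Shigella_rubra,Vespa_albus))),((Gallus_maculatus,Triturus_domesticus),(Tsuga_albus,((Lynx_fluviatilis,(Staphylococcus_australis,Abies_fluviatilis)),Larix_fluviatilis)))).
That clade has exactly 11 tips — every listed taxon and nothing else — so the group is monophyletic.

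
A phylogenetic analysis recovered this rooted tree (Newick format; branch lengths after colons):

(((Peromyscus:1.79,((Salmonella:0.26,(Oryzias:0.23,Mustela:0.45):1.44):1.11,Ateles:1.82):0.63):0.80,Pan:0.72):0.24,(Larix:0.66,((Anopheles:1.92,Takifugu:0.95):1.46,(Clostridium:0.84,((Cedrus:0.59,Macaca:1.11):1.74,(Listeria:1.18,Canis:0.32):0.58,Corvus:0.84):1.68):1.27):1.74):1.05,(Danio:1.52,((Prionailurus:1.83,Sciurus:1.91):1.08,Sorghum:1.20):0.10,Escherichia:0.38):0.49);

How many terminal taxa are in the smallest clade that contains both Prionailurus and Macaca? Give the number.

20

The MRCA of Prionailurus and Macaca is the root, so the clade is the entire tree.
That clade contains 20 terminal taxa: Anopheles, Ateles, Canis, Cedrus, Clostridium, Corvus, Danio, Escherichia, Larix, Listeria, Macaca, Mustela, Oryzias, Pan, Peromyscus, Prionailurus, Salmonella, Sciurus, Sorghum, Takifugu.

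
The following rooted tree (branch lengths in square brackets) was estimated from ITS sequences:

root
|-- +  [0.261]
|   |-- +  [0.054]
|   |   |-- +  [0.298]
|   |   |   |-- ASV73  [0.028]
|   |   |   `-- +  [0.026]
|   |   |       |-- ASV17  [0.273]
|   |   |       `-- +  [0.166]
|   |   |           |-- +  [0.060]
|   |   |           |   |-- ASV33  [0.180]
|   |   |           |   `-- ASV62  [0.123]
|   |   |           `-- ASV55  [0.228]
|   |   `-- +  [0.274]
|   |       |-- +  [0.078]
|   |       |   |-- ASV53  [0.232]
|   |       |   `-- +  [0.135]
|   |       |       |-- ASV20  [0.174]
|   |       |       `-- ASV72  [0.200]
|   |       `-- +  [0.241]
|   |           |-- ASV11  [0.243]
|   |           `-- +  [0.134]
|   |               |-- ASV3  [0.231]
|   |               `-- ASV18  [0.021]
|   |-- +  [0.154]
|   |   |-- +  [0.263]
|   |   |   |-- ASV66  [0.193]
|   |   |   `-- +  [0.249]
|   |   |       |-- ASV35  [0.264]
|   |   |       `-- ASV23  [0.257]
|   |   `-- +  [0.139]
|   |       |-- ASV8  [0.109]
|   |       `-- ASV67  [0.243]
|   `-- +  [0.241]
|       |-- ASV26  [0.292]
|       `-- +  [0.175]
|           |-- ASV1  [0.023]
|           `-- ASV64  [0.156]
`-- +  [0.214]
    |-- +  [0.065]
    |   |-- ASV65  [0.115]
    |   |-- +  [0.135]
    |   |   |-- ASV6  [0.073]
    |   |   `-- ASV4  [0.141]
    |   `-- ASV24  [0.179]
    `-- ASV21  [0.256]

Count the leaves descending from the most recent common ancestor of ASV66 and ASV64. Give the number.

19

The MRCA of ASV66 and ASV64 is the node subtending (((ASV73,(ASV17,((ASV33,ASV62),ASV55))),((ASV53,(ASV20,ASV72)),(ASV11,(ASV3,ASV18)))),((ASV66,(ASV35,ASV23)),(ASV8,ASV67)),(ASV26,(ASV1,ASV64))).
That clade contains 19 terminal taxa: ASV1, ASV11, ASV17, ASV18, ASV20, ASV23, ASV26, ASV3, ASV33, ASV35, ASV53, ASV55, ASV62, ASV64, ASV66, ASV67, ASV72, ASV73, ASV8.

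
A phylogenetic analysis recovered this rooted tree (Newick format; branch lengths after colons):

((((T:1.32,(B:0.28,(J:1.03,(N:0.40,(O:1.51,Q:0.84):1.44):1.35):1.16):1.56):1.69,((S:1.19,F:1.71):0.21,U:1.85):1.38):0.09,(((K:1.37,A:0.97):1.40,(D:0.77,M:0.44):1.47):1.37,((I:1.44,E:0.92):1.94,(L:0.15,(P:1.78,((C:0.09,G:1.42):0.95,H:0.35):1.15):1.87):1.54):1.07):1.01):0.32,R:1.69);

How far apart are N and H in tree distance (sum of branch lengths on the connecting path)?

13.24

The path runs N → … → MRCA → … → H; the MRCA is the node subtending (((T,(B,(J,(N,(O,Q))))),((S,F),U)),(((K,A),(D,M)),((I,E),(L,(P,((C,G),H)))))).
Branch lengths along that path: 0.40 + 1.35 + 1.16 + 1.56 + 1.69 + 0.09 + 1.01 + 1.07 + 1.54 + 1.87 + 1.15 + 0.35 = 13.24.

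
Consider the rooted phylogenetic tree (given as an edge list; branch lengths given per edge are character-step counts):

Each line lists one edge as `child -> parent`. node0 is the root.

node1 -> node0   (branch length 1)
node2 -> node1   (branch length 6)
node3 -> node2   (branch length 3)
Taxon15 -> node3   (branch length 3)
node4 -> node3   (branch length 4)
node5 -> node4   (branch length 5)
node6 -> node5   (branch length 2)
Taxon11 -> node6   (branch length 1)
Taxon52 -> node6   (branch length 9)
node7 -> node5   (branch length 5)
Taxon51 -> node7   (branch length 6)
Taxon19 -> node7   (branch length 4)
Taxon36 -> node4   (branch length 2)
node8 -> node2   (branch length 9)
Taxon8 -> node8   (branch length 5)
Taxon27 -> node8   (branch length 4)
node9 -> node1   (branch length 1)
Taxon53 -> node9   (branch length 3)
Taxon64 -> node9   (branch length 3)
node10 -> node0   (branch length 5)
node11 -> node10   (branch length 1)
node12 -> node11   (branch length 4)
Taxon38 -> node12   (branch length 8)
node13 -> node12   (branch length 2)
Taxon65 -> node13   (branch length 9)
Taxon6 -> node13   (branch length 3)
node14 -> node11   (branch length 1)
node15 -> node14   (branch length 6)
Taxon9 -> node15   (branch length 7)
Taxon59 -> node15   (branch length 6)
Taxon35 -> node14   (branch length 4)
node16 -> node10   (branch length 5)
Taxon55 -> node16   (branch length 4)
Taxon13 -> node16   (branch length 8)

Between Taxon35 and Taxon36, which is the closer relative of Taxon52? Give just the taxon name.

Taxon36

The MRCA of Taxon52 and Taxon36 subtends (((Taxon11,Taxon52),(Taxon51,Taxon19)),Taxon36) (5 taxa).
The MRCA of Taxon52 and Taxon35 is the root, subtending the entire tree (18 taxa).
The first is nested inside the second, so Taxon52 shares a more recent common ancestor with Taxon36.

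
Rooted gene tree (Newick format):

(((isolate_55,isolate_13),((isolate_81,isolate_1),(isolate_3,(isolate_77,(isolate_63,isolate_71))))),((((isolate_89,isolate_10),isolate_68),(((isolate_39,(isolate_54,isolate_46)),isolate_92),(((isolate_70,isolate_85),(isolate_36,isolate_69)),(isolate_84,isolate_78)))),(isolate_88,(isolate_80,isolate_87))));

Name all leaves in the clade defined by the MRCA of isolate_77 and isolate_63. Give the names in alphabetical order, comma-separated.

Tracing isolate_77: it sits inside (isolate_77,(isolate_63,isolate_71)).
Tracing isolate_63: it sits inside (isolate_63,isolate_71).
The smallest clade enclosing both is (isolate_77,(isolate_63,isolate_71)); the answer is its 3 terminal taxa in alphabetical order.

isolate_63, isolate_71, isolate_77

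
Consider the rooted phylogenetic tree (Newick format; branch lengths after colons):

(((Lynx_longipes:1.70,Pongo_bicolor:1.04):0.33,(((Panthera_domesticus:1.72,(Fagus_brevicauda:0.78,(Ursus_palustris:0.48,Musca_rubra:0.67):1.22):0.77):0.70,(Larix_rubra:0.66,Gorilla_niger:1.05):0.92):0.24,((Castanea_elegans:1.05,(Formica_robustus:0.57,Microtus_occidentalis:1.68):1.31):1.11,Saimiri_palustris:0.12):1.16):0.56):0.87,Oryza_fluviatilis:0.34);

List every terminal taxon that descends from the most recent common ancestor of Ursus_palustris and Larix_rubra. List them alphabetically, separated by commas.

Tracing Ursus_palustris: it sits inside (Ursus_palustris,Musca_rubra).
Tracing Larix_rubra: it sits inside (Larix_rubra,Gorilla_niger).
The smallest clade enclosing both is ((Panthera_domesticus,(Fagus_brevicauda,(Ursus_palustris,Musca_rubra))),(Larix_rubra,Gorilla_niger)); the answer is its 6 terminal taxa in alphabetical order.

Fagus_brevicauda, Gorilla_niger, Larix_rubra, Musca_rubra, Panthera_domesticus, Ursus_palustris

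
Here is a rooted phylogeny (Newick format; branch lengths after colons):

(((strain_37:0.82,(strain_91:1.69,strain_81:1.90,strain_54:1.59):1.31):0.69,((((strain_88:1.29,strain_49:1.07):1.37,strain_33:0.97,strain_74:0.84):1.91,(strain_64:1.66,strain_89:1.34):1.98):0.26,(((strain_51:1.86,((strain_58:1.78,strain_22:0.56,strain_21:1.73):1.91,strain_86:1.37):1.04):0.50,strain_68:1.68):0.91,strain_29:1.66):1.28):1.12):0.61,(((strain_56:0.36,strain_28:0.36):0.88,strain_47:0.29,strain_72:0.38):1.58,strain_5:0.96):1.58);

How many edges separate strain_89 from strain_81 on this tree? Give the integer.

7

The MRCA of strain_89 and strain_81 is the node subtending ((strain_37,(strain_91,strain_81,strain_54)),((((strain_88,strain_49),strain_33,strain_74),(strain_64,strain_89)),(((strain_51,((strain_58,strain_22,strain_21),strain_86)),strain_68),strain_29))).
From strain_89 up to that node: 4 branches. From strain_81 up to the same node: 3 branches. Total: 4 + 3 = 7.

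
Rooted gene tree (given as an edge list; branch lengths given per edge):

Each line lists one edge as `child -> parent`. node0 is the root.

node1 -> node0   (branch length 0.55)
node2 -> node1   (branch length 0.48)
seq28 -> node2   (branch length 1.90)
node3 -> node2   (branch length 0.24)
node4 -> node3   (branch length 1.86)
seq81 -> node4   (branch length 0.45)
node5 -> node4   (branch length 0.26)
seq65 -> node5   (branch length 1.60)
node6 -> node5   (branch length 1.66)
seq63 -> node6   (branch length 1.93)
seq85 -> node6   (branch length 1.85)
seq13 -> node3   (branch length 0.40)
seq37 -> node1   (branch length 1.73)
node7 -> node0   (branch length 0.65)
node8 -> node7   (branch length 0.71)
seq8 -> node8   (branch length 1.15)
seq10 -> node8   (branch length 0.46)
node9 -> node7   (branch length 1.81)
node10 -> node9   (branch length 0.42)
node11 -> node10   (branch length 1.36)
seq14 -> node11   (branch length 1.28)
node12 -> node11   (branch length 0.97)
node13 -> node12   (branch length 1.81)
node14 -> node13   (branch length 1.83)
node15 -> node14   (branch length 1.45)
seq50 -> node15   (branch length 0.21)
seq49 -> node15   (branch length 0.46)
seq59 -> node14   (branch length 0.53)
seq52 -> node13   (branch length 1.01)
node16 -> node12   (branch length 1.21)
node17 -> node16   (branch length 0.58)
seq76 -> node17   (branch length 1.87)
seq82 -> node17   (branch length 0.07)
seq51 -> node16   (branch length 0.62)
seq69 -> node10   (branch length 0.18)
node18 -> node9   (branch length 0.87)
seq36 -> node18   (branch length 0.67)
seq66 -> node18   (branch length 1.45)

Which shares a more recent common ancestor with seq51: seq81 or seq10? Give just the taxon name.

seq10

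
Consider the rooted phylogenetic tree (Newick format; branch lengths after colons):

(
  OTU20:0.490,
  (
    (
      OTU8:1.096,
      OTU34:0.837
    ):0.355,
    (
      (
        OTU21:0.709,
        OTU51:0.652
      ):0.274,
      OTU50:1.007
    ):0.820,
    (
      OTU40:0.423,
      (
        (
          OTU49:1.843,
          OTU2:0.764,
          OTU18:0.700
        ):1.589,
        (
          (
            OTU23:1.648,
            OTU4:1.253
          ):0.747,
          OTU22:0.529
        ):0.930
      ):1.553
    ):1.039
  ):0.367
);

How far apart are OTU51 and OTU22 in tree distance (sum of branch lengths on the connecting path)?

5.797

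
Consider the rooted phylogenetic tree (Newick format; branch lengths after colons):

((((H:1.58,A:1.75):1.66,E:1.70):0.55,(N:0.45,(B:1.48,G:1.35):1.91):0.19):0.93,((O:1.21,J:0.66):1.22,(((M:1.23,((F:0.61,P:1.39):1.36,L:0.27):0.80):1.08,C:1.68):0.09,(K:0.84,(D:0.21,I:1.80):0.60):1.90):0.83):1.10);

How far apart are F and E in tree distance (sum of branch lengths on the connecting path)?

The path runs F → … → MRCA → … → E; the MRCA is the root of the tree.
Branch lengths along that path: 0.61 + 1.36 + 0.80 + 1.08 + 0.09 + 0.83 + 1.10 + 0.93 + 0.55 + 1.70 = 9.05.

9.05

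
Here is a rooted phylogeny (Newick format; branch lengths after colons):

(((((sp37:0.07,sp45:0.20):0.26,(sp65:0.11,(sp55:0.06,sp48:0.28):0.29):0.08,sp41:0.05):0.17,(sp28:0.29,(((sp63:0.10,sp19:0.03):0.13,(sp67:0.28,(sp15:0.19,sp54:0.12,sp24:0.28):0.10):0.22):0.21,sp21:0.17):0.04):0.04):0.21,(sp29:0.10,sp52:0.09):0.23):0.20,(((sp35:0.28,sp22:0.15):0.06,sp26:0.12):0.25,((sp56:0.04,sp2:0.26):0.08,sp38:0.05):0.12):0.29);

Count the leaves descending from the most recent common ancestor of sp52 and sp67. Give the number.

16

The MRCA of sp52 and sp67 is the node subtending ((((sp37,sp45),(sp65,(sp55,sp48)),sp41),(sp28,(((sp63,sp19),(sp67,(sp15,sp54,sp24))),sp21))),(sp29,sp52)).
That clade contains 16 terminal taxa: sp15, sp19, sp21, sp24, sp28, sp29, sp37, sp41, sp45, sp48, sp52, sp54, sp55, sp63, sp65, sp67.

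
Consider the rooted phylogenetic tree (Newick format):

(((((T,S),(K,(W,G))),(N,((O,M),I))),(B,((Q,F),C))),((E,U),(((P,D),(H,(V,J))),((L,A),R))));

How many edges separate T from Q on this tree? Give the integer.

The MRCA of T and Q is the node subtending ((((T,S),(K,(W,G))),(N,((O,M),I))),(B,((Q,F),C))).
From T up to that node: 4 branches. From Q up to the same node: 4 branches. Total: 4 + 4 = 8.

8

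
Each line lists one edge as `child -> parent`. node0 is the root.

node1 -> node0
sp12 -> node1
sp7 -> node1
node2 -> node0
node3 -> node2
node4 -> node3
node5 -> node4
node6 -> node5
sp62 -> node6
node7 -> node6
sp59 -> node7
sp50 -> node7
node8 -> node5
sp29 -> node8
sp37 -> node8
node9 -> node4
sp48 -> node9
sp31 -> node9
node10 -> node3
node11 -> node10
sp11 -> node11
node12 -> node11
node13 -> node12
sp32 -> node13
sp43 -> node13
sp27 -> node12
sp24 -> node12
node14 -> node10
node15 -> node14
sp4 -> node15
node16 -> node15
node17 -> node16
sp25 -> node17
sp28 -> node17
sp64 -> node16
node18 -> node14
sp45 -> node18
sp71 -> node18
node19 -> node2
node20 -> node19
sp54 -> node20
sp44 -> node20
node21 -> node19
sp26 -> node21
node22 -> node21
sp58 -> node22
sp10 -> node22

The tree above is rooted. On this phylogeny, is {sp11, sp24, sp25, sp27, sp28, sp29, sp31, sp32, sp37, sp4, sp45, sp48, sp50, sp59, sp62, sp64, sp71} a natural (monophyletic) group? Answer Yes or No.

The MRCA of the listed taxa subtends ((((sp62,(sp59,sp50)),(sp29,sp37)),(sp48,sp31)),((sp11,((sp32,sp43),sp27,sp24)),((sp4,((sp25,sp28),sp64)),(sp45,sp71)))).
That clade also contains sp43, which is not in the proposed group, so the group is not monophyletic.

No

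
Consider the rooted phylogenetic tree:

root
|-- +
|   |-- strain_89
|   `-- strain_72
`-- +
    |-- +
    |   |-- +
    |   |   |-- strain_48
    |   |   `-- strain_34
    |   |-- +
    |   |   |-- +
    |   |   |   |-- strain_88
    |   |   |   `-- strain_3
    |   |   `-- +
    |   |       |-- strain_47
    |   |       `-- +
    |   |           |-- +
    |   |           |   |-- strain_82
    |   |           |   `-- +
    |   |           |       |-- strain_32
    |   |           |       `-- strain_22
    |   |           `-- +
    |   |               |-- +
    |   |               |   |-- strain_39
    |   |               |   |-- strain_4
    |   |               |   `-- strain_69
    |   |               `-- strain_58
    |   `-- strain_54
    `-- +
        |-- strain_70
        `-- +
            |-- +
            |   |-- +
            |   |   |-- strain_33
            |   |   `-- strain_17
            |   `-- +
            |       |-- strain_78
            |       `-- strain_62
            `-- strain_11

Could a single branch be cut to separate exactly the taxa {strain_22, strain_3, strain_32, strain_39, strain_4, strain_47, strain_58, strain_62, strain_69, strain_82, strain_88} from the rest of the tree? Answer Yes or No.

The MRCA of the listed taxa subtends (((strain_48,strain_34),((strain_88,strain_3),(strain_47,((strain_82,(strain_32,strain_22)),((strain_39,strain_4,strain_69),strain_58)))),strain_54),(strain_70,(((strain_33,strain_17),(strain_78,strain_62)),strain_11))).
That clade also contains strain_11, strain_17, strain_33, strain_34, strain_48, strain_54, strain_70, strain_78, which are not in the proposed group, so the group is not monophyletic.

No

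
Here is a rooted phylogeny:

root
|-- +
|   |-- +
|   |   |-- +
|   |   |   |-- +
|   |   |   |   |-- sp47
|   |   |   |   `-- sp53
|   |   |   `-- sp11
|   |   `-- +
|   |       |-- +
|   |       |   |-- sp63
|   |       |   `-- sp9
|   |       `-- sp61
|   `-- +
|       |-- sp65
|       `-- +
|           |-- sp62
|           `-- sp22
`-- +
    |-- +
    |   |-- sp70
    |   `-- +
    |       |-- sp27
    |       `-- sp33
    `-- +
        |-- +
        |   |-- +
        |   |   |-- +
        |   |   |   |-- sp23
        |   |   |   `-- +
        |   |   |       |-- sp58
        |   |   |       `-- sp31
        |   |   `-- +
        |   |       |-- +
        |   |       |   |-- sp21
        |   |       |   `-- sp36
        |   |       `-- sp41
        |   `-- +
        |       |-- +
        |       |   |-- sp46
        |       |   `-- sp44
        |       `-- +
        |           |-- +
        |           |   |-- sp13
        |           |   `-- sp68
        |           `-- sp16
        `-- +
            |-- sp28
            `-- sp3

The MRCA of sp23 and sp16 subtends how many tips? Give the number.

The MRCA of sp23 and sp16 is the node subtending (((sp23,(sp58,sp31)),((sp21,sp36),sp41)),((sp46,sp44),((sp13,sp68),sp16))).
That clade contains 11 terminal taxa: sp13, sp16, sp21, sp23, sp31, sp36, sp41, sp44, sp46, sp58, sp68.

11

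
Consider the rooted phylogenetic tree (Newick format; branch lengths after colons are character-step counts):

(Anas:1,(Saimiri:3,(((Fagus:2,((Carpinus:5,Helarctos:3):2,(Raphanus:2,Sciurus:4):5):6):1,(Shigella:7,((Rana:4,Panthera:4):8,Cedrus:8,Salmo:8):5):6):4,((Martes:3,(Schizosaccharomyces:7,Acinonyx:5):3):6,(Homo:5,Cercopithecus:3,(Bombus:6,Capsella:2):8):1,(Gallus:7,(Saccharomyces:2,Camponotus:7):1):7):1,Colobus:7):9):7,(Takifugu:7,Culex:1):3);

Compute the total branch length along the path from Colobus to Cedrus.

30

The path runs Colobus → … → MRCA → … → Cedrus; the MRCA is the node subtending (((Fagus,((Carpinus,Helarctos),(Raphanus,Sciurus))),(Shigella,((Rana,Panthera),Cedrus,Salmo))),((Martes,(Schizosaccharomyces,Acinonyx)),(Homo,Cercopithecus,(Bombus,Capsella)),(Gallus,(Saccharomyces,Camponotus))),Colobus).
Branch lengths along that path: 7 + 4 + 6 + 5 + 8 = 30.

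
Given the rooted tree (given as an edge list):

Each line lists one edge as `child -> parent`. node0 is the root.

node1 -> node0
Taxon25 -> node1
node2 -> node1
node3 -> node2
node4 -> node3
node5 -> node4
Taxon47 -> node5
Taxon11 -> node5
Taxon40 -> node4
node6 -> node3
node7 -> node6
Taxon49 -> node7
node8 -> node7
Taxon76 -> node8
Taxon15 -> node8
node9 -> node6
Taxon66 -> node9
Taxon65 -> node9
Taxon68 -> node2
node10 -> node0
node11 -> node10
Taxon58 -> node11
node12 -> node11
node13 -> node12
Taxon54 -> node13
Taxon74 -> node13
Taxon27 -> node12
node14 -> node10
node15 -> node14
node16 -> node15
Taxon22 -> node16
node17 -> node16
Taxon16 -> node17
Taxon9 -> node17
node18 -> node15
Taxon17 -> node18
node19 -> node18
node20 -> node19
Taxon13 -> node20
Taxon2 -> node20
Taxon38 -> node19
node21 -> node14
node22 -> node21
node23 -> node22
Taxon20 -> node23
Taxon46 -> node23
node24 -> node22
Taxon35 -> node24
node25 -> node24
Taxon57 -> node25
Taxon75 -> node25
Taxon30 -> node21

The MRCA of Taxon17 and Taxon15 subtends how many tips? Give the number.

27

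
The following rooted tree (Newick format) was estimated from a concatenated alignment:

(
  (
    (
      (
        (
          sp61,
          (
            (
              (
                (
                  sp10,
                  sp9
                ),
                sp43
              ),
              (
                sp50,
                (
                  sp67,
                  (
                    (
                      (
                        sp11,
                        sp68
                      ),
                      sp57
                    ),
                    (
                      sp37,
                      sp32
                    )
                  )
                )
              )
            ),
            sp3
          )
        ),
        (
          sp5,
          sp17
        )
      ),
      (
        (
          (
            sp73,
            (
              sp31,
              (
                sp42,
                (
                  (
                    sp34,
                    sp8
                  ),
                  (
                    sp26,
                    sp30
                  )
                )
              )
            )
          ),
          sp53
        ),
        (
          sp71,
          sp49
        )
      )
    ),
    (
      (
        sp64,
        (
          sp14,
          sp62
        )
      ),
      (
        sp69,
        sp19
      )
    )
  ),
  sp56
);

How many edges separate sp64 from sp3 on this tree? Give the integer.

The MRCA of sp64 and sp3 is the node subtending ((((sp61,((((sp10,sp9),sp43),(sp50,(sp67,(((sp11,sp68),sp57),(sp37,sp32))))),sp3)),(sp5,sp17)),(((sp73,(sp31,(sp42,((sp34,sp8),(sp26,sp30))))),sp53),(sp71,sp49))),((sp64,(sp14,sp62)),(sp69,sp19))).
From sp64 up to that node: 3 branches. From sp3 up to the same node: 5 branches. Total: 3 + 5 = 8.

8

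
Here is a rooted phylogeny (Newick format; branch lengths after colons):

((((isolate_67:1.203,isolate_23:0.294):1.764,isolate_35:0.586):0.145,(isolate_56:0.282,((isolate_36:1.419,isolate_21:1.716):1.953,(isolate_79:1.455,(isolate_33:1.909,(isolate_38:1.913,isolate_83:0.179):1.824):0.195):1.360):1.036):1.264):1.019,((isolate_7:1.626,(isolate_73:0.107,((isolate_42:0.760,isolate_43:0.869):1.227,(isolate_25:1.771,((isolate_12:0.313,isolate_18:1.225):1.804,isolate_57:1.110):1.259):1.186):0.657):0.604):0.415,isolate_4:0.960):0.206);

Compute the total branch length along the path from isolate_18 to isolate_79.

13.490

The path runs isolate_18 → … → MRCA → … → isolate_79; the MRCA is the root of the tree.
Branch lengths along that path: 1.225 + 1.804 + 1.259 + 1.186 + 0.657 + 0.604 + 0.415 + 0.206 + 1.019 + 1.264 + 1.036 + 1.360 + 1.455 = 13.490.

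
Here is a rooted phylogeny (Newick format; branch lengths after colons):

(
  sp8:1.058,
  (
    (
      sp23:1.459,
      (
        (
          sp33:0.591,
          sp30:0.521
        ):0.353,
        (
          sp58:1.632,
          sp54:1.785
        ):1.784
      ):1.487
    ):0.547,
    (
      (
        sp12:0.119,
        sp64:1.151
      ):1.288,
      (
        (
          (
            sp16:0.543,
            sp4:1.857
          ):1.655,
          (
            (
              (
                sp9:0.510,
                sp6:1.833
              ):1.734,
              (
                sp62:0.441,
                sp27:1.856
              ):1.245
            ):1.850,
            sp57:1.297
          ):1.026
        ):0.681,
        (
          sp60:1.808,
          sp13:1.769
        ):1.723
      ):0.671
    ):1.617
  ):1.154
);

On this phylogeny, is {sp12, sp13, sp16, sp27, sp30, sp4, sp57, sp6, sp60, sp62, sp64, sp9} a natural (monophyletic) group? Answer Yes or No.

The MRCA of the listed taxa subtends ((sp23,((sp33,sp30),(sp58,sp54))),((sp12,sp64),(((sp16,sp4),(((sp9,sp6),(sp62,sp27)),sp57)),(sp60,sp13)))).
That clade also contains sp23, sp33, sp54, sp58, which are not in the proposed group, so the group is not monophyletic.

No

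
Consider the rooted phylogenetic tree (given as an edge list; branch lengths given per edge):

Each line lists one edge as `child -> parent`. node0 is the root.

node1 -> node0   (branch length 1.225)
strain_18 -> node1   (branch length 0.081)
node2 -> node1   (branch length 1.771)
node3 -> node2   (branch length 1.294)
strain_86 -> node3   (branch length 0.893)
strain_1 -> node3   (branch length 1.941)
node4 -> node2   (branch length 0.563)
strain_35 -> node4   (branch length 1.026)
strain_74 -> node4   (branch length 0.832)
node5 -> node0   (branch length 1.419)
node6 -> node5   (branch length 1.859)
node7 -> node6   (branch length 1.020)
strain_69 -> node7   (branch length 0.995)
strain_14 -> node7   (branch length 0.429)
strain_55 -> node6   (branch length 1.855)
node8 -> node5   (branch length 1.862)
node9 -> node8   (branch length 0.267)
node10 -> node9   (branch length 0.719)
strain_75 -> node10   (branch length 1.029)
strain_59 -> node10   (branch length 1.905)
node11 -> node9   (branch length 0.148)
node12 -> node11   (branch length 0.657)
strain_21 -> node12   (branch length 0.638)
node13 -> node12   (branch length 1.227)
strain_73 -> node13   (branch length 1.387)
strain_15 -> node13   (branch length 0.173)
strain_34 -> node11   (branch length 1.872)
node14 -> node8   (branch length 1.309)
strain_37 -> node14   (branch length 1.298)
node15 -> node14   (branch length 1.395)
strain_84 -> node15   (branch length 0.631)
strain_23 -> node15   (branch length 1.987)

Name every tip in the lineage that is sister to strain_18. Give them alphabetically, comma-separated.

strain_1, strain_35, strain_74, strain_86

strain_18 attaches to the tree at the node subtending (strain_18,((strain_86,strain_1),(strain_35,strain_74))).
The other lineage descending from that same node — the sister group — is ((strain_86,strain_1),(strain_35,strain_74)); its 4 tips in alphabetical order are the answer.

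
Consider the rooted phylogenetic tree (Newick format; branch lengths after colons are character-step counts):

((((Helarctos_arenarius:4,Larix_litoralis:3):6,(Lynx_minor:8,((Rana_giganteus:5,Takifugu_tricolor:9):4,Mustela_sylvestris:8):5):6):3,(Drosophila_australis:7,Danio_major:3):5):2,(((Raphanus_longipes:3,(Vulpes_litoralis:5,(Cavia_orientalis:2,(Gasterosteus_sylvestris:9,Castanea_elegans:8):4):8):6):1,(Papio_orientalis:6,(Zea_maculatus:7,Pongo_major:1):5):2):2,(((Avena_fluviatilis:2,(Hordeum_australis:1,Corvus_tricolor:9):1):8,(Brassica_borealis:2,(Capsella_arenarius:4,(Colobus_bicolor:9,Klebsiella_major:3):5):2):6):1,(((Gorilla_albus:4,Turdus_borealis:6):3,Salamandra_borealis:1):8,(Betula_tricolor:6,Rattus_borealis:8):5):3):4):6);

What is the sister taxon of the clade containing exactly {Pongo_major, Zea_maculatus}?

Papio_orientalis

The clade containing exactly {Pongo_major, Zea_maculatus} attaches to the tree at the node subtending (Papio_orientalis,(Zea_maculatus,Pongo_major)).
The other lineage descending from that same node — the sister group — is the single tip Papio_orientalis.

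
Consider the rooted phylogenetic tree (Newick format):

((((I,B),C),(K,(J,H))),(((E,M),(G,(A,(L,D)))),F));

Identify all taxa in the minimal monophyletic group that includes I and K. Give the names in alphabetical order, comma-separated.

B, C, H, I, J, K

Tracing I: it sits inside (I,B).
Tracing K: it sits inside (K,(J,H)).
The smallest clade enclosing both is (((I,B),C),(K,(J,H))); the answer is its 6 terminal taxa in alphabetical order.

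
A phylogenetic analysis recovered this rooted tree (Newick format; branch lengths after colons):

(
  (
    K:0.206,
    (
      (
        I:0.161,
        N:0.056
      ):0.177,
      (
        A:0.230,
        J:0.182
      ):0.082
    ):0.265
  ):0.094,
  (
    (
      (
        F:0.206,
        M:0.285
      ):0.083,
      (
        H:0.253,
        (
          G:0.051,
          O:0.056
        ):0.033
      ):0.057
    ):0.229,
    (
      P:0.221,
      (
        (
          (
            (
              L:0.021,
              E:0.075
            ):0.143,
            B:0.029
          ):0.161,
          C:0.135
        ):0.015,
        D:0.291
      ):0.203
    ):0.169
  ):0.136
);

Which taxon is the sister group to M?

F

M attaches to the tree at the node subtending (F,M).
The other lineage descending from that same node — the sister group — is the single tip F.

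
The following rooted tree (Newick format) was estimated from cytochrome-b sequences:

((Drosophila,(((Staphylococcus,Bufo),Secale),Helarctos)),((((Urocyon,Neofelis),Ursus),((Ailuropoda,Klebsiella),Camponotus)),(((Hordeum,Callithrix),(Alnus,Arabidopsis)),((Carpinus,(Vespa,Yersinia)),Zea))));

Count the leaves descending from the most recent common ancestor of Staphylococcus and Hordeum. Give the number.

The MRCA of Staphylococcus and Hordeum is the root, so the clade is the entire tree.
That clade contains 19 terminal taxa: Ailuropoda, Alnus, Arabidopsis, Bufo, Callithrix, Camponotus, Carpinus, Drosophila, Helarctos, Hordeum, Klebsiella, Neofelis, Secale, Staphylococcus, Urocyon, Ursus, Vespa, Yersinia, Zea.

19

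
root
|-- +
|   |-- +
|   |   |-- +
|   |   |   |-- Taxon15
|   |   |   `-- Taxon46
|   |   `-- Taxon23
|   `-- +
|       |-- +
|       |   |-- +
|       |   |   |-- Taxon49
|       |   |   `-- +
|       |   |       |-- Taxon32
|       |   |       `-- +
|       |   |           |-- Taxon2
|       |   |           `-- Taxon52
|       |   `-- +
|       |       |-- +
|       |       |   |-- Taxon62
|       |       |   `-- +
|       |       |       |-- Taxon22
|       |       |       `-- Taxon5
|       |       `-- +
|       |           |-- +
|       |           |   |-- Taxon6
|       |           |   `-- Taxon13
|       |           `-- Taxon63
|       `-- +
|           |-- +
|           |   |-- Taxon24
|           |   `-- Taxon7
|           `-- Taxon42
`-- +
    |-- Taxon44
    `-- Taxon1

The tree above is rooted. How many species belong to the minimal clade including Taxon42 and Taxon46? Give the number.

The MRCA of Taxon42 and Taxon46 is the node subtending (((Taxon15,Taxon46),Taxon23),(((Taxon49,(Taxon32,(Taxon2,Taxon52))),((Taxon62,(Taxon22,Taxon5)),((Taxon6,Taxon13),Taxon63))),((Taxon24,Taxon7),Taxon42))).
That clade contains 16 terminal taxa: Taxon13, Taxon15, Taxon2, Taxon22, Taxon23, Taxon24, Taxon32, Taxon42, Taxon46, Taxon49, Taxon5, Taxon52, Taxon6, Taxon62, Taxon63, Taxon7.

16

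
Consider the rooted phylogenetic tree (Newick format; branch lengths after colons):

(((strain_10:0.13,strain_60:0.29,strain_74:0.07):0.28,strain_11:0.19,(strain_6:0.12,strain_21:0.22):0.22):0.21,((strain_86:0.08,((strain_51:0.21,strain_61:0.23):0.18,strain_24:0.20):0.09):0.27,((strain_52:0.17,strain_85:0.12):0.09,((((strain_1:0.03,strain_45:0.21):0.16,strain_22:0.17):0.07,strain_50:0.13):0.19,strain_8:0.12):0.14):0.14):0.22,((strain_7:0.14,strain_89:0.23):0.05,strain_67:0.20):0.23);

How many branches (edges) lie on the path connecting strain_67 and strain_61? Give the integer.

7

The MRCA of strain_67 and strain_61 is the root of the tree.
From strain_67 up to that node: 2 branches. From strain_61 up to the same node: 5 branches. Total: 2 + 5 = 7.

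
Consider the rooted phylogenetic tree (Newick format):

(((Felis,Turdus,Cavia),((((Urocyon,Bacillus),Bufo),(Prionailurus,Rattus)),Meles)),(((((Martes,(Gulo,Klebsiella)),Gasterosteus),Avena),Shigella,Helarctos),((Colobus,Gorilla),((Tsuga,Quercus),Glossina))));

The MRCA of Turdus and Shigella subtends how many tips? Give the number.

The MRCA of Turdus and Shigella is the root, so the clade is the entire tree.
That clade contains 21 terminal taxa: Avena, Bacillus, Bufo, Cavia, Colobus, Felis, Gasterosteus, Glossina, Gorilla, Gulo, Helarctos, Klebsiella, Martes, Meles, Prionailurus, Quercus, Rattus, Shigella, Tsuga, Turdus, Urocyon.

21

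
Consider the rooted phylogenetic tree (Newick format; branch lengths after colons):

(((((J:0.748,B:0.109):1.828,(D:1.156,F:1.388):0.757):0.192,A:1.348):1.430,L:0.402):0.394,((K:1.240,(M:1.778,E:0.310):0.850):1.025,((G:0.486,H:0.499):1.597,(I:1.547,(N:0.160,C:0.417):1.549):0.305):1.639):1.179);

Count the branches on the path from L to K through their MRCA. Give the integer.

5

The MRCA of L and K is the root of the tree.
From L up to that node: 2 branches. From K up to the same node: 3 branches. Total: 2 + 3 = 5.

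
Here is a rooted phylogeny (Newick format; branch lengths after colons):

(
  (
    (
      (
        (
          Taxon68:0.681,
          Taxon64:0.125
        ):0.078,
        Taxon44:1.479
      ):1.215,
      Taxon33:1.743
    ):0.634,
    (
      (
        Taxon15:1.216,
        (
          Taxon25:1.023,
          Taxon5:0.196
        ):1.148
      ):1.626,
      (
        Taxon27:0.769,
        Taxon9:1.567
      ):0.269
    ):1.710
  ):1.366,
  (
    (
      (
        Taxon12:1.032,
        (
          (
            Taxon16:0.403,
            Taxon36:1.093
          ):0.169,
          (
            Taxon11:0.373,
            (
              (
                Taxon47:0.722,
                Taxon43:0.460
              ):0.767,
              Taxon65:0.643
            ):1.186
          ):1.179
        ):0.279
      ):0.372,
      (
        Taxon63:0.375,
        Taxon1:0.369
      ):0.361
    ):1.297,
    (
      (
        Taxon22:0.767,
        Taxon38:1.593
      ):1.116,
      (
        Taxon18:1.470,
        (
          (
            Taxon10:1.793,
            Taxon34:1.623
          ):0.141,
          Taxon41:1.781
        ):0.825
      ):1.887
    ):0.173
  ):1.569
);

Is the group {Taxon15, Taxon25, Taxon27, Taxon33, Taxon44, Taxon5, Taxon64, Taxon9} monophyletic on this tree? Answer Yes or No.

The MRCA of the listed taxa subtends ((((Taxon68,Taxon64),Taxon44),Taxon33),((Taxon15,(Taxon25,Taxon5)),(Taxon27,Taxon9))).
That clade also contains Taxon68, which is not in the proposed group, so the group is not monophyletic.

No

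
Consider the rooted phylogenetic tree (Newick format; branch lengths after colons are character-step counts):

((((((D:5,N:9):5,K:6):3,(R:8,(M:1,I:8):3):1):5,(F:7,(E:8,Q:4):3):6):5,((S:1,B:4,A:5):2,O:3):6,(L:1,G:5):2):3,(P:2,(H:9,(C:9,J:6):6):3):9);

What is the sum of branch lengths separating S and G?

16

The path runs S → … → MRCA → … → G; the MRCA is the node subtending (((((D,N),K),(R,(M,I))),(F,(E,Q))),((S,B,A),O),(L,G)).
Branch lengths along that path: 1 + 2 + 6 + 2 + 5 = 16.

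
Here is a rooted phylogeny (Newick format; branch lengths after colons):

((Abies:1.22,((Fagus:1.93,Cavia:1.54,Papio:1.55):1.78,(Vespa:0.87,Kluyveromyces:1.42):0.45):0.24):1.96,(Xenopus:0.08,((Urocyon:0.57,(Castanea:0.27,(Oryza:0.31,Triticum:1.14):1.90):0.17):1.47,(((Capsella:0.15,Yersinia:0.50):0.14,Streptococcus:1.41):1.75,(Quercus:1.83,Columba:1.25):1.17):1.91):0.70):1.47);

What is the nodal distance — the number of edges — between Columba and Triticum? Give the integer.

The MRCA of Columba and Triticum is the node subtending ((Urocyon,(Castanea,(Oryza,Triticum))),(((Capsella,Yersinia),Streptococcus),(Quercus,Columba))).
From Columba up to that node: 3 branches. From Triticum up to the same node: 4 branches. Total: 3 + 4 = 7.

7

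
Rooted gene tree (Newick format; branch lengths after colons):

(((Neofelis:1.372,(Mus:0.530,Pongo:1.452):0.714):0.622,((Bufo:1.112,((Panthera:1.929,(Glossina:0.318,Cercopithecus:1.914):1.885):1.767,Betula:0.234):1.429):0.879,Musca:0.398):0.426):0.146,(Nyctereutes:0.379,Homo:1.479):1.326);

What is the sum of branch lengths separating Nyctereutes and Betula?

4.819

The path runs Nyctereutes → … → MRCA → … → Betula; the MRCA is the root of the tree.
Branch lengths along that path: 0.379 + 1.326 + 0.146 + 0.426 + 0.879 + 1.429 + 0.234 = 4.819.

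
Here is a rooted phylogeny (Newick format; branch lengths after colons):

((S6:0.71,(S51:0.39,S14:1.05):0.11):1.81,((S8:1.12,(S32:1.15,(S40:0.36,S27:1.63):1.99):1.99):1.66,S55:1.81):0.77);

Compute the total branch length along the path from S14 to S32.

8.54

The path runs S14 → … → MRCA → … → S32; the MRCA is the root of the tree.
Branch lengths along that path: 1.05 + 0.11 + 1.81 + 0.77 + 1.66 + 1.99 + 1.15 = 8.54.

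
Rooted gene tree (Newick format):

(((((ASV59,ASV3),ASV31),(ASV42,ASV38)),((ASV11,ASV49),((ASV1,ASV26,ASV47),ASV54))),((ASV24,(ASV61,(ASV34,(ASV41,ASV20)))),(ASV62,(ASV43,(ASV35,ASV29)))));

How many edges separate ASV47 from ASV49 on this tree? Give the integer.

5

The MRCA of ASV47 and ASV49 is the node subtending ((ASV11,ASV49),((ASV1,ASV26,ASV47),ASV54)).
From ASV47 up to that node: 3 branches. From ASV49 up to the same node: 2 branches. Total: 3 + 2 = 5.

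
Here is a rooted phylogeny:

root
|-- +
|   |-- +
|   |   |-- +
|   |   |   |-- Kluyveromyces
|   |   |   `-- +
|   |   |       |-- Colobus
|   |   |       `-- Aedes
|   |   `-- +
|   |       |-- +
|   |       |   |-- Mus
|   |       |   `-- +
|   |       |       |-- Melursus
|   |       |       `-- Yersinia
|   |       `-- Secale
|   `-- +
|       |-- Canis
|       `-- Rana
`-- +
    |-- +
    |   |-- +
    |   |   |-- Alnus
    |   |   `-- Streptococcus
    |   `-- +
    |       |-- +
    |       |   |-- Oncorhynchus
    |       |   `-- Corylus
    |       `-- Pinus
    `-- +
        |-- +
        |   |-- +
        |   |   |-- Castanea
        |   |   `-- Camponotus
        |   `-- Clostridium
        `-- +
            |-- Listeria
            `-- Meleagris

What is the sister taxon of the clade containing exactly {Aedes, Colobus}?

Kluyveromyces

The clade containing exactly {Aedes, Colobus} attaches to the tree at the node subtending (Kluyveromyces,(Colobus,Aedes)).
The other lineage descending from that same node — the sister group — is the single tip Kluyveromyces.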